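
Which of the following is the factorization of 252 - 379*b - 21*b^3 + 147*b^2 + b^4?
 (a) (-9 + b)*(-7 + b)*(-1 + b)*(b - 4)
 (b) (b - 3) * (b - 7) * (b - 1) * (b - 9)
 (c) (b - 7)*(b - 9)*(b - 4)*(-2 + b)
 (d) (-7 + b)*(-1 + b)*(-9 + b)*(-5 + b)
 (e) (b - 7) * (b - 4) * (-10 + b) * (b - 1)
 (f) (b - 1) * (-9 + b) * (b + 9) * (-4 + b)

We need to factor 252 - 379*b - 21*b^3 + 147*b^2 + b^4.
The factored form is (-9 + b)*(-7 + b)*(-1 + b)*(b - 4).
a) (-9 + b)*(-7 + b)*(-1 + b)*(b - 4)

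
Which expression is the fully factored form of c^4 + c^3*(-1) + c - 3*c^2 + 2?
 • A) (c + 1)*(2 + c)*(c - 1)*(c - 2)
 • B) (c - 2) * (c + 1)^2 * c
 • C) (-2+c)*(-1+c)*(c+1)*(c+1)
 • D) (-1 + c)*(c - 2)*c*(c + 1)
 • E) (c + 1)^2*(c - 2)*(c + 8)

We need to factor c^4 + c^3*(-1) + c - 3*c^2 + 2.
The factored form is (-2+c)*(-1+c)*(c+1)*(c+1).
C) (-2+c)*(-1+c)*(c+1)*(c+1)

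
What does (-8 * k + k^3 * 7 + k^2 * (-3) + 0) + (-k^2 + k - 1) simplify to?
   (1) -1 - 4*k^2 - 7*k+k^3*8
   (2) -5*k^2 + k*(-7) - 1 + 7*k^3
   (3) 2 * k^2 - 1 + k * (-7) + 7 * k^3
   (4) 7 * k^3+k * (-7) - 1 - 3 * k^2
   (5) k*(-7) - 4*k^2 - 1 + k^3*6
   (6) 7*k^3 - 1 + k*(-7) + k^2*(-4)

Adding the polynomials and combining like terms:
(-8*k + k^3*7 + k^2*(-3) + 0) + (-k^2 + k - 1)
= 7*k^3 - 1 + k*(-7) + k^2*(-4)
6) 7*k^3 - 1 + k*(-7) + k^2*(-4)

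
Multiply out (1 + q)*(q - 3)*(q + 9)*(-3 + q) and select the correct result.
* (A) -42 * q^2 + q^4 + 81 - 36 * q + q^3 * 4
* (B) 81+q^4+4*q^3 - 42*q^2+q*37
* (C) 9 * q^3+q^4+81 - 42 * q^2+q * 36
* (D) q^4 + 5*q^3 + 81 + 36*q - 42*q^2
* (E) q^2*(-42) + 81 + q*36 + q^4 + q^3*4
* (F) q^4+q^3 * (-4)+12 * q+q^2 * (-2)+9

Expanding (1 + q)*(q - 3)*(q + 9)*(-3 + q):
= q^2*(-42) + 81 + q*36 + q^4 + q^3*4
E) q^2*(-42) + 81 + q*36 + q^4 + q^3*4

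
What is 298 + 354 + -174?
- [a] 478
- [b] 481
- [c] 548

First: 298 + 354 = 652
Then: 652 + -174 = 478
a) 478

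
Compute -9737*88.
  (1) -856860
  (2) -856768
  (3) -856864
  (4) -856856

-9737 * 88 = -856856
4) -856856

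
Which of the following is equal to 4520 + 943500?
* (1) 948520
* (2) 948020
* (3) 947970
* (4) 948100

4520 + 943500 = 948020
2) 948020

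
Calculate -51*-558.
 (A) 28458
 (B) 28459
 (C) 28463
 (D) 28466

-51 * -558 = 28458
A) 28458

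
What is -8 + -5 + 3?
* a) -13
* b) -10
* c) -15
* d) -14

First: -8 + -5 = -13
Then: -13 + 3 = -10
b) -10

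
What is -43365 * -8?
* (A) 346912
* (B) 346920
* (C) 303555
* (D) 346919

-43365 * -8 = 346920
B) 346920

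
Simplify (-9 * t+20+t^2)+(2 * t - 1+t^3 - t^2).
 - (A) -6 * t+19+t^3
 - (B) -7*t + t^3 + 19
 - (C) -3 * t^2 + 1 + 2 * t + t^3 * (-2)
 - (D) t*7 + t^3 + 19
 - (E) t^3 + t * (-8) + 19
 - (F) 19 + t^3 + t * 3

Adding the polynomials and combining like terms:
(-9*t + 20 + t^2) + (2*t - 1 + t^3 - t^2)
= -7*t + t^3 + 19
B) -7*t + t^3 + 19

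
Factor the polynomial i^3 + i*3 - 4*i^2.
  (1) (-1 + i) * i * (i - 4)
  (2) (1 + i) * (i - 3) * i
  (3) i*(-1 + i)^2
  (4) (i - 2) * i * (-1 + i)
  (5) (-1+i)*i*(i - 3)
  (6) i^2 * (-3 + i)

We need to factor i^3 + i*3 - 4*i^2.
The factored form is (-1+i)*i*(i - 3).
5) (-1+i)*i*(i - 3)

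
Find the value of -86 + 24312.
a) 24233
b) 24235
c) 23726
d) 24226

-86 + 24312 = 24226
d) 24226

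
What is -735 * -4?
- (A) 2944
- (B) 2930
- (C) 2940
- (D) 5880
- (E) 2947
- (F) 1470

-735 * -4 = 2940
C) 2940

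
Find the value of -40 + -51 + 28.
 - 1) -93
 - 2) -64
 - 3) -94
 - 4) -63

First: -40 + -51 = -91
Then: -91 + 28 = -63
4) -63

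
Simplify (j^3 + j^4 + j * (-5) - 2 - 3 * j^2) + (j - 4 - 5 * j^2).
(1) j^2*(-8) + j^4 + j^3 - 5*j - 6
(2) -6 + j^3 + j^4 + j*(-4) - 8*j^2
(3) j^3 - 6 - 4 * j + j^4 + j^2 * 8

Adding the polynomials and combining like terms:
(j^3 + j^4 + j*(-5) - 2 - 3*j^2) + (j - 4 - 5*j^2)
= -6 + j^3 + j^4 + j*(-4) - 8*j^2
2) -6 + j^3 + j^4 + j*(-4) - 8*j^2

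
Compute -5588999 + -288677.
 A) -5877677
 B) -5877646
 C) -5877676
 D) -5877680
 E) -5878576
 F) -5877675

-5588999 + -288677 = -5877676
C) -5877676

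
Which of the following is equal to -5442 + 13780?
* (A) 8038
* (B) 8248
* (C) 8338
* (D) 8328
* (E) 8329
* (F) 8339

-5442 + 13780 = 8338
C) 8338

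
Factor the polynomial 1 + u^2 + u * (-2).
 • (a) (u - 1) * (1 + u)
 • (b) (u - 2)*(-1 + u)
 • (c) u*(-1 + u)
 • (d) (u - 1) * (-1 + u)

We need to factor 1 + u^2 + u * (-2).
The factored form is (u - 1) * (-1 + u).
d) (u - 1) * (-1 + u)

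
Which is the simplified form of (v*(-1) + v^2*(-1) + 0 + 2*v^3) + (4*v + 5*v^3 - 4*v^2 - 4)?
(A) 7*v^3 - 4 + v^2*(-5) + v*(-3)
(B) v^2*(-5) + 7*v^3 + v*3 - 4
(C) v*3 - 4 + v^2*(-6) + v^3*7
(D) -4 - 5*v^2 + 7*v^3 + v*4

Adding the polynomials and combining like terms:
(v*(-1) + v^2*(-1) + 0 + 2*v^3) + (4*v + 5*v^3 - 4*v^2 - 4)
= v^2*(-5) + 7*v^3 + v*3 - 4
B) v^2*(-5) + 7*v^3 + v*3 - 4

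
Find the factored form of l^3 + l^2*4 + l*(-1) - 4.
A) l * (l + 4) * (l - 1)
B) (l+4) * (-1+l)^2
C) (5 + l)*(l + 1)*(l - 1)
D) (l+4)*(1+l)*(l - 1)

We need to factor l^3 + l^2*4 + l*(-1) - 4.
The factored form is (l+4)*(1+l)*(l - 1).
D) (l+4)*(1+l)*(l - 1)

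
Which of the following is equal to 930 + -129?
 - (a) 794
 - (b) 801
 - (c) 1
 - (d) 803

930 + -129 = 801
b) 801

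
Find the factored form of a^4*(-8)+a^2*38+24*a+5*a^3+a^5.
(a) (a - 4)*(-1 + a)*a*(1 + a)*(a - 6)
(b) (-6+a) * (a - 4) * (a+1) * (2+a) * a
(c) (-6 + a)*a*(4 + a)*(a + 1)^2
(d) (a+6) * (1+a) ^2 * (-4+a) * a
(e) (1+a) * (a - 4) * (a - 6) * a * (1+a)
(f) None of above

We need to factor a^4*(-8)+a^2*38+24*a+5*a^3+a^5.
The factored form is (1+a) * (a - 4) * (a - 6) * a * (1+a).
e) (1+a) * (a - 4) * (a - 6) * a * (1+a)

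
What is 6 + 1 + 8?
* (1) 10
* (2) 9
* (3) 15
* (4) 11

First: 6 + 1 = 7
Then: 7 + 8 = 15
3) 15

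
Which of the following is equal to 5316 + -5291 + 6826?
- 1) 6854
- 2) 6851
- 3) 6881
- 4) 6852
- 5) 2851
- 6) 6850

First: 5316 + -5291 = 25
Then: 25 + 6826 = 6851
2) 6851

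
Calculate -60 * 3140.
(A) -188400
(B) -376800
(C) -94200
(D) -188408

-60 * 3140 = -188400
A) -188400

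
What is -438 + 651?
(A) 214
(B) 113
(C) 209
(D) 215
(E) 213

-438 + 651 = 213
E) 213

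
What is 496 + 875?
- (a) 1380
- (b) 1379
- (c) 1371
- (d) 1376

496 + 875 = 1371
c) 1371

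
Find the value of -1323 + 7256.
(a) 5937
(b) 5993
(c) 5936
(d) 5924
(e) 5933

-1323 + 7256 = 5933
e) 5933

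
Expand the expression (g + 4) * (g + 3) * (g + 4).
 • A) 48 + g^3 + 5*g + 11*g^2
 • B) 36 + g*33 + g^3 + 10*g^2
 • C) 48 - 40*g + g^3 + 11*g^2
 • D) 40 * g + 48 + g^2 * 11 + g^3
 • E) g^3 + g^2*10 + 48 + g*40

Expanding (g + 4) * (g + 3) * (g + 4):
= 40 * g + 48 + g^2 * 11 + g^3
D) 40 * g + 48 + g^2 * 11 + g^3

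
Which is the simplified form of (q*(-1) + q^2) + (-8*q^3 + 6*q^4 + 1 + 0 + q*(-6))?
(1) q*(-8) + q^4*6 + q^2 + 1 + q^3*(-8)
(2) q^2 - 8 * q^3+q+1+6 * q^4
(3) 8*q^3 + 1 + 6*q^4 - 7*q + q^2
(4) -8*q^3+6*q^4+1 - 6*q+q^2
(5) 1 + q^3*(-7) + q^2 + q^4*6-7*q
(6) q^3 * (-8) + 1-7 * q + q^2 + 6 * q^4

Adding the polynomials and combining like terms:
(q*(-1) + q^2) + (-8*q^3 + 6*q^4 + 1 + 0 + q*(-6))
= q^3 * (-8) + 1-7 * q + q^2 + 6 * q^4
6) q^3 * (-8) + 1-7 * q + q^2 + 6 * q^4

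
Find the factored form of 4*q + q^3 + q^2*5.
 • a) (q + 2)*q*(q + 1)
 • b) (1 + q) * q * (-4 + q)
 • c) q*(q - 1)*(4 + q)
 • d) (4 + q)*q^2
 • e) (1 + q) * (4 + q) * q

We need to factor 4*q + q^3 + q^2*5.
The factored form is (1 + q) * (4 + q) * q.
e) (1 + q) * (4 + q) * q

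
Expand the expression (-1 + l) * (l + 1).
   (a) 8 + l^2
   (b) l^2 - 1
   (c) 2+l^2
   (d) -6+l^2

Expanding (-1 + l) * (l + 1):
= l^2 - 1
b) l^2 - 1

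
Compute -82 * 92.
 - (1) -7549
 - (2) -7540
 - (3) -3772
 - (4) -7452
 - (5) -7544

-82 * 92 = -7544
5) -7544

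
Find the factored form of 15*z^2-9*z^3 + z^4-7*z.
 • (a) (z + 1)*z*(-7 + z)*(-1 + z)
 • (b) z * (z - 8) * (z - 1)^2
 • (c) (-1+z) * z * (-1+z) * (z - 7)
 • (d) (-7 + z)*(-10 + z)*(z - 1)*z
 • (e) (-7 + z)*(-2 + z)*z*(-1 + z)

We need to factor 15*z^2-9*z^3 + z^4-7*z.
The factored form is (-1+z) * z * (-1+z) * (z - 7).
c) (-1+z) * z * (-1+z) * (z - 7)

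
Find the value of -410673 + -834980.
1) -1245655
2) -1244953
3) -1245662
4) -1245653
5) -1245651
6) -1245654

-410673 + -834980 = -1245653
4) -1245653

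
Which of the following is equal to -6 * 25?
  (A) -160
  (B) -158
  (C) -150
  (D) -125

-6 * 25 = -150
C) -150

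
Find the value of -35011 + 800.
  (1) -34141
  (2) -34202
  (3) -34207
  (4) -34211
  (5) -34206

-35011 + 800 = -34211
4) -34211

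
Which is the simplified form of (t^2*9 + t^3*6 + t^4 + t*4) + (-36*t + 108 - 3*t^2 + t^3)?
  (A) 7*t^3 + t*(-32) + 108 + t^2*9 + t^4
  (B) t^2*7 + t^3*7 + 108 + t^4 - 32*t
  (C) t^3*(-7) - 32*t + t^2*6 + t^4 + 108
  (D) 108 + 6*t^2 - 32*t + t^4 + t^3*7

Adding the polynomials and combining like terms:
(t^2*9 + t^3*6 + t^4 + t*4) + (-36*t + 108 - 3*t^2 + t^3)
= 108 + 6*t^2 - 32*t + t^4 + t^3*7
D) 108 + 6*t^2 - 32*t + t^4 + t^3*7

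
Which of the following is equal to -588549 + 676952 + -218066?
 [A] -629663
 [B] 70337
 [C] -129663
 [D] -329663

First: -588549 + 676952 = 88403
Then: 88403 + -218066 = -129663
C) -129663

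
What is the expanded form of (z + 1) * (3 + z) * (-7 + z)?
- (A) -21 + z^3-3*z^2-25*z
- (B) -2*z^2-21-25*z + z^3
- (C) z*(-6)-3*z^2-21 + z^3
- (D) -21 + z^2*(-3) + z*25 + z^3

Expanding (z + 1) * (3 + z) * (-7 + z):
= -21 + z^3-3*z^2-25*z
A) -21 + z^3-3*z^2-25*z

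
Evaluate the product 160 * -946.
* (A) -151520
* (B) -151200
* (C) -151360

160 * -946 = -151360
C) -151360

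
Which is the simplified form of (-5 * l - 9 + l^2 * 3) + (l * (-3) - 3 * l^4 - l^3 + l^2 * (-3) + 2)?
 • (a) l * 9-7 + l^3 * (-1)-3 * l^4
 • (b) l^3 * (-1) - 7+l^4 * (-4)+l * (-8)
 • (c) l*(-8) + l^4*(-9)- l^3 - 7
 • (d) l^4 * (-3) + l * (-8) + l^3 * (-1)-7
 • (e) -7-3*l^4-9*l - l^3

Adding the polynomials and combining like terms:
(-5*l - 9 + l^2*3) + (l*(-3) - 3*l^4 - l^3 + l^2*(-3) + 2)
= l^4 * (-3) + l * (-8) + l^3 * (-1)-7
d) l^4 * (-3) + l * (-8) + l^3 * (-1)-7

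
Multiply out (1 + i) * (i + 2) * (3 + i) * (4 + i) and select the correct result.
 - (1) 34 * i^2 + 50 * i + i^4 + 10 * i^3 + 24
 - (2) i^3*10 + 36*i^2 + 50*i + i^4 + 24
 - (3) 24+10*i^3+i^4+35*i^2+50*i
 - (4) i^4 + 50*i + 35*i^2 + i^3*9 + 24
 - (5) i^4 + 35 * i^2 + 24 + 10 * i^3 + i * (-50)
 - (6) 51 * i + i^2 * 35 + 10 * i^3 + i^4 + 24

Expanding (1 + i) * (i + 2) * (3 + i) * (4 + i):
= 24+10*i^3+i^4+35*i^2+50*i
3) 24+10*i^3+i^4+35*i^2+50*i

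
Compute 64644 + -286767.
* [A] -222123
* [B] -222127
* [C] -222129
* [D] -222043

64644 + -286767 = -222123
A) -222123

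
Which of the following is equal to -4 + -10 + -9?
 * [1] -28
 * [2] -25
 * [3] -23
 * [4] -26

First: -4 + -10 = -14
Then: -14 + -9 = -23
3) -23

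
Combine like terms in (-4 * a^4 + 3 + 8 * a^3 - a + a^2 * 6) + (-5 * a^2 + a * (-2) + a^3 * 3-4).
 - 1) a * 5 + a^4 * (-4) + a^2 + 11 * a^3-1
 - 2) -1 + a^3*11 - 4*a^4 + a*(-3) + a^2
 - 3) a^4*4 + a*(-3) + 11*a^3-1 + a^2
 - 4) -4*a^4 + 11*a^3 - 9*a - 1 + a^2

Adding the polynomials and combining like terms:
(-4*a^4 + 3 + 8*a^3 - a + a^2*6) + (-5*a^2 + a*(-2) + a^3*3 - 4)
= -1 + a^3*11 - 4*a^4 + a*(-3) + a^2
2) -1 + a^3*11 - 4*a^4 + a*(-3) + a^2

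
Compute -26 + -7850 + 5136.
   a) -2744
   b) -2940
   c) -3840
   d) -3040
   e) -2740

First: -26 + -7850 = -7876
Then: -7876 + 5136 = -2740
e) -2740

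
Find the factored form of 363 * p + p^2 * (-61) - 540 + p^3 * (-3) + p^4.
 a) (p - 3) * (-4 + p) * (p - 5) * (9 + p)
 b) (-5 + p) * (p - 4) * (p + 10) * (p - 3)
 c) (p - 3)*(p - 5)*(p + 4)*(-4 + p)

We need to factor 363 * p + p^2 * (-61) - 540 + p^3 * (-3) + p^4.
The factored form is (p - 3) * (-4 + p) * (p - 5) * (9 + p).
a) (p - 3) * (-4 + p) * (p - 5) * (9 + p)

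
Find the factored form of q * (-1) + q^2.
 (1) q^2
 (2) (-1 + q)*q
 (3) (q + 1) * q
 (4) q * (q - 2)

We need to factor q * (-1) + q^2.
The factored form is (-1 + q)*q.
2) (-1 + q)*q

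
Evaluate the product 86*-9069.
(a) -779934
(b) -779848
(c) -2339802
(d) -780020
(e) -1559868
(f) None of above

86 * -9069 = -779934
a) -779934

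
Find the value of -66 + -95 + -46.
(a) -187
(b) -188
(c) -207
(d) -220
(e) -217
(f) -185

First: -66 + -95 = -161
Then: -161 + -46 = -207
c) -207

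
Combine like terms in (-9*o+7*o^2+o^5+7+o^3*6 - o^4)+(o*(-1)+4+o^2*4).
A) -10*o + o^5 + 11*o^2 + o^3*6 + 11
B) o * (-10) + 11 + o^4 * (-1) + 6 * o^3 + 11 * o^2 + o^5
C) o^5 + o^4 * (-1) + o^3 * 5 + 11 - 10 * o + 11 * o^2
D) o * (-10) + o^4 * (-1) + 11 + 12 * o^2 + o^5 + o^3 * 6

Adding the polynomials and combining like terms:
(-9*o + 7*o^2 + o^5 + 7 + o^3*6 - o^4) + (o*(-1) + 4 + o^2*4)
= o * (-10) + 11 + o^4 * (-1) + 6 * o^3 + 11 * o^2 + o^5
B) o * (-10) + 11 + o^4 * (-1) + 6 * o^3 + 11 * o^2 + o^5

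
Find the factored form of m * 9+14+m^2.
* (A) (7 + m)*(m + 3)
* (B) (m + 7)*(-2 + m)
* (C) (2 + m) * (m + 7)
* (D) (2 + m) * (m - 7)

We need to factor m * 9+14+m^2.
The factored form is (2 + m) * (m + 7).
C) (2 + m) * (m + 7)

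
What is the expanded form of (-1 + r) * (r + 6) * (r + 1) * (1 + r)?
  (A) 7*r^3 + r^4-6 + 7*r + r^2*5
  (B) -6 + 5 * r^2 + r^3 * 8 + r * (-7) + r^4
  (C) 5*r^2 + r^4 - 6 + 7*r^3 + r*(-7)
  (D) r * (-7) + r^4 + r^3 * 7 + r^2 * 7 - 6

Expanding (-1 + r) * (r + 6) * (r + 1) * (1 + r):
= 5*r^2 + r^4 - 6 + 7*r^3 + r*(-7)
C) 5*r^2 + r^4 - 6 + 7*r^3 + r*(-7)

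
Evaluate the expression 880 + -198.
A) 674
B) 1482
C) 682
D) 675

880 + -198 = 682
C) 682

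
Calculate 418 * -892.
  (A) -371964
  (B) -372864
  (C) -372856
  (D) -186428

418 * -892 = -372856
C) -372856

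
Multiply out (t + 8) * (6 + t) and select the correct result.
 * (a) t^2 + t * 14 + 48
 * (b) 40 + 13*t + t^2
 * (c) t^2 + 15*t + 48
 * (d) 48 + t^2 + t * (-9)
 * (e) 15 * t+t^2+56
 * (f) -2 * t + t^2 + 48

Expanding (t + 8) * (6 + t):
= t^2 + t * 14 + 48
a) t^2 + t * 14 + 48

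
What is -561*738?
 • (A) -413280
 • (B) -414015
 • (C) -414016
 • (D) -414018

-561 * 738 = -414018
D) -414018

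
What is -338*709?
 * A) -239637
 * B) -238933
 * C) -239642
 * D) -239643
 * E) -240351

-338 * 709 = -239642
C) -239642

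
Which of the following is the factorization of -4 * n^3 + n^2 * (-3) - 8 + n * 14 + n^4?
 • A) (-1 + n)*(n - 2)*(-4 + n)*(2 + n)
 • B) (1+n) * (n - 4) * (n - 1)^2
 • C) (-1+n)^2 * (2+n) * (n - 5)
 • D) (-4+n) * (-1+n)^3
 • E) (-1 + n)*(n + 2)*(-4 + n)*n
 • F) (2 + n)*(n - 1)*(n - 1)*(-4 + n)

We need to factor -4 * n^3 + n^2 * (-3) - 8 + n * 14 + n^4.
The factored form is (2 + n)*(n - 1)*(n - 1)*(-4 + n).
F) (2 + n)*(n - 1)*(n - 1)*(-4 + n)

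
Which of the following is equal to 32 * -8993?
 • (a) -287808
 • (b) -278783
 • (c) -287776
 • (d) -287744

32 * -8993 = -287776
c) -287776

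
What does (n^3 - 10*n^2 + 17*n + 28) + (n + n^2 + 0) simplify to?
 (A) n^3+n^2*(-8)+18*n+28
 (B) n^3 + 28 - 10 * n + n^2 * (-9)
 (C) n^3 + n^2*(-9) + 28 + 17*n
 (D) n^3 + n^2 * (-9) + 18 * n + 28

Adding the polynomials and combining like terms:
(n^3 - 10*n^2 + 17*n + 28) + (n + n^2 + 0)
= n^3 + n^2 * (-9) + 18 * n + 28
D) n^3 + n^2 * (-9) + 18 * n + 28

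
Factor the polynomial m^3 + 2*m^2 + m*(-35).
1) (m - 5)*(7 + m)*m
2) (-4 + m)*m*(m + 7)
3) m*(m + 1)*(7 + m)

We need to factor m^3 + 2*m^2 + m*(-35).
The factored form is (m - 5)*(7 + m)*m.
1) (m - 5)*(7 + m)*m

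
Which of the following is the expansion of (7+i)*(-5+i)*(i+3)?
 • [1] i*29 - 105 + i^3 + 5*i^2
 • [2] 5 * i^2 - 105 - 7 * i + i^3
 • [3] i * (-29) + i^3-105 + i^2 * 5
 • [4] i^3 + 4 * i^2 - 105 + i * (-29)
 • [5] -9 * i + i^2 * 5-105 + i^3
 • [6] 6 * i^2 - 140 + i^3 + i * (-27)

Expanding (7+i)*(-5+i)*(i+3):
= i * (-29) + i^3-105 + i^2 * 5
3) i * (-29) + i^3-105 + i^2 * 5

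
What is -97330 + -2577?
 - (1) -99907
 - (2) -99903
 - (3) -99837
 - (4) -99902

-97330 + -2577 = -99907
1) -99907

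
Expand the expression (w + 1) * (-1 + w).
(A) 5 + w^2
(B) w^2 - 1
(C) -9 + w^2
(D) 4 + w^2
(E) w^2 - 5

Expanding (w + 1) * (-1 + w):
= w^2 - 1
B) w^2 - 1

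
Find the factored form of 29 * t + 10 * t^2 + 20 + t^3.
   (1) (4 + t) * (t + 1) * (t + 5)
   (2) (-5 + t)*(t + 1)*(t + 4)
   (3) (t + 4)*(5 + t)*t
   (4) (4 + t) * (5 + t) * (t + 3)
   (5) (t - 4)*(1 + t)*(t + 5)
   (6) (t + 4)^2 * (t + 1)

We need to factor 29 * t + 10 * t^2 + 20 + t^3.
The factored form is (4 + t) * (t + 1) * (t + 5).
1) (4 + t) * (t + 1) * (t + 5)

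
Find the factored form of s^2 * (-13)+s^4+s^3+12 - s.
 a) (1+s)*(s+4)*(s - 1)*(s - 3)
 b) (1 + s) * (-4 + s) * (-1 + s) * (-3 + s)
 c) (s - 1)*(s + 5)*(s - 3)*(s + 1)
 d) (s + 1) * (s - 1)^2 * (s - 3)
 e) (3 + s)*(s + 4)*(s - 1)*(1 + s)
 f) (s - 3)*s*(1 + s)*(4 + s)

We need to factor s^2 * (-13)+s^4+s^3+12 - s.
The factored form is (1+s)*(s+4)*(s - 1)*(s - 3).
a) (1+s)*(s+4)*(s - 1)*(s - 3)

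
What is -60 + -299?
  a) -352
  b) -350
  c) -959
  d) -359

-60 + -299 = -359
d) -359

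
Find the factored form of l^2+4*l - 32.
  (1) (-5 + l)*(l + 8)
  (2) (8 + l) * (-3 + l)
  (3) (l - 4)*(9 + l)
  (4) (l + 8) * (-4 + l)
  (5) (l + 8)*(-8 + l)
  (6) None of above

We need to factor l^2+4*l - 32.
The factored form is (l + 8) * (-4 + l).
4) (l + 8) * (-4 + l)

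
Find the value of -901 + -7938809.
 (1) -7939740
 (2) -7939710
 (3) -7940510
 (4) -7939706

-901 + -7938809 = -7939710
2) -7939710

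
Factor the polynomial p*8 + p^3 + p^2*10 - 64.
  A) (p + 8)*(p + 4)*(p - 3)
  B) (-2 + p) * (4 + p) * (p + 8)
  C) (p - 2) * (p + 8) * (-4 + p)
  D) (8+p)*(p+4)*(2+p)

We need to factor p*8 + p^3 + p^2*10 - 64.
The factored form is (-2 + p) * (4 + p) * (p + 8).
B) (-2 + p) * (4 + p) * (p + 8)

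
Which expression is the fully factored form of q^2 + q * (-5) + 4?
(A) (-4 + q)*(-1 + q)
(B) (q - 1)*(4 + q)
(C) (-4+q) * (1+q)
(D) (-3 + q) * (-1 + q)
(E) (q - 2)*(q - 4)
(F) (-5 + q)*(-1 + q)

We need to factor q^2 + q * (-5) + 4.
The factored form is (-4 + q)*(-1 + q).
A) (-4 + q)*(-1 + q)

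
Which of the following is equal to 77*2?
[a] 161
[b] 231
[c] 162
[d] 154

77 * 2 = 154
d) 154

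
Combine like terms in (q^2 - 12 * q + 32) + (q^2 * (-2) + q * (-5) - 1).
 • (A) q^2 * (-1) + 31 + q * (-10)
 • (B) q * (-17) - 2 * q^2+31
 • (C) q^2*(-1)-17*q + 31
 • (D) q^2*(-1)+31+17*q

Adding the polynomials and combining like terms:
(q^2 - 12*q + 32) + (q^2*(-2) + q*(-5) - 1)
= q^2*(-1)-17*q + 31
C) q^2*(-1)-17*q + 31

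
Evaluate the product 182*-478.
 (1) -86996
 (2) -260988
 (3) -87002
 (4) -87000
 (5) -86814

182 * -478 = -86996
1) -86996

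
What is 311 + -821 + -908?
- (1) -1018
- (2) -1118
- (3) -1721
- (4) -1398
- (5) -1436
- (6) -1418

First: 311 + -821 = -510
Then: -510 + -908 = -1418
6) -1418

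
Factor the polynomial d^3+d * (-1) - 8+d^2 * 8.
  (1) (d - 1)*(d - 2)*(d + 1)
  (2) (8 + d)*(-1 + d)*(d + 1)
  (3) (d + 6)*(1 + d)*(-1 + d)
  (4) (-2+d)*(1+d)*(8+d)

We need to factor d^3+d * (-1) - 8+d^2 * 8.
The factored form is (8 + d)*(-1 + d)*(d + 1).
2) (8 + d)*(-1 + d)*(d + 1)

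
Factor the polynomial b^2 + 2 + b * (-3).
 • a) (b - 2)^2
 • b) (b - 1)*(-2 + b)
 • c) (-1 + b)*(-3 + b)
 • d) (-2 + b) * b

We need to factor b^2 + 2 + b * (-3).
The factored form is (b - 1)*(-2 + b).
b) (b - 1)*(-2 + b)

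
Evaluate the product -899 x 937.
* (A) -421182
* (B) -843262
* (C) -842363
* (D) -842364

-899 * 937 = -842363
C) -842363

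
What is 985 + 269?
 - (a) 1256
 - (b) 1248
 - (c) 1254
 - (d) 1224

985 + 269 = 1254
c) 1254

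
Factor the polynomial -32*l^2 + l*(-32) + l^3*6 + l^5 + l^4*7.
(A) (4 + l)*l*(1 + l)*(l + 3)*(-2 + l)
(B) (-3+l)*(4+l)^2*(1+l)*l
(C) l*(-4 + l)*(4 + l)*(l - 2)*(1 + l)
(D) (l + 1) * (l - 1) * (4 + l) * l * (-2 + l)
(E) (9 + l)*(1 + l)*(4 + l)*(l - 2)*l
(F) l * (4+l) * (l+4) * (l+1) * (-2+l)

We need to factor -32*l^2 + l*(-32) + l^3*6 + l^5 + l^4*7.
The factored form is l * (4+l) * (l+4) * (l+1) * (-2+l).
F) l * (4+l) * (l+4) * (l+1) * (-2+l)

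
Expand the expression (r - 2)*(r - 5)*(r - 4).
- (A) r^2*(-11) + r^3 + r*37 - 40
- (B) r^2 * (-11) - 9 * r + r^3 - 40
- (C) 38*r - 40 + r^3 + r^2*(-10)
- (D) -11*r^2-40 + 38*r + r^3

Expanding (r - 2)*(r - 5)*(r - 4):
= -11*r^2-40 + 38*r + r^3
D) -11*r^2-40 + 38*r + r^3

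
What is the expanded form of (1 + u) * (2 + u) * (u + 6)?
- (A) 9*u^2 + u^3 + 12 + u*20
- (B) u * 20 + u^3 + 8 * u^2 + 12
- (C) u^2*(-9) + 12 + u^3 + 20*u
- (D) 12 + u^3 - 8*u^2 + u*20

Expanding (1 + u) * (2 + u) * (u + 6):
= 9*u^2 + u^3 + 12 + u*20
A) 9*u^2 + u^3 + 12 + u*20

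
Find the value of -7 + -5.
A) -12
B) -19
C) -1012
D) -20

-7 + -5 = -12
A) -12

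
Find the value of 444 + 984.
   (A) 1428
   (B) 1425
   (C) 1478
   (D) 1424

444 + 984 = 1428
A) 1428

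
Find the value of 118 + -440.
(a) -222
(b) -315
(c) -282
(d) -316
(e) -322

118 + -440 = -322
e) -322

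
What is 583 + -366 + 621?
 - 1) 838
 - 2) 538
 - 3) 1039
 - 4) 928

First: 583 + -366 = 217
Then: 217 + 621 = 838
1) 838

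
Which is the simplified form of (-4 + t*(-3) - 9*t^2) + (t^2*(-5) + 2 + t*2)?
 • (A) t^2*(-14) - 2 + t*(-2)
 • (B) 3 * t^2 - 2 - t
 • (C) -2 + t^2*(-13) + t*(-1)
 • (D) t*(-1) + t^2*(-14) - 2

Adding the polynomials and combining like terms:
(-4 + t*(-3) - 9*t^2) + (t^2*(-5) + 2 + t*2)
= t*(-1) + t^2*(-14) - 2
D) t*(-1) + t^2*(-14) - 2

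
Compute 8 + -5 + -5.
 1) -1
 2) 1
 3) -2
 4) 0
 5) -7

First: 8 + -5 = 3
Then: 3 + -5 = -2
3) -2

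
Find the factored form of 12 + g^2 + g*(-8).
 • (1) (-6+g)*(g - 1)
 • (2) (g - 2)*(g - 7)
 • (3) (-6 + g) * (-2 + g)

We need to factor 12 + g^2 + g*(-8).
The factored form is (-6 + g) * (-2 + g).
3) (-6 + g) * (-2 + g)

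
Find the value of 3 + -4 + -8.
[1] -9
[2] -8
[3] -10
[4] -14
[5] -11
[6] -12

First: 3 + -4 = -1
Then: -1 + -8 = -9
1) -9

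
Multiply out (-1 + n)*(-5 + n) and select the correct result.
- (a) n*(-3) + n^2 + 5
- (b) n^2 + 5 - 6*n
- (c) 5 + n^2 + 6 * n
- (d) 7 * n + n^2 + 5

Expanding (-1 + n)*(-5 + n):
= n^2 + 5 - 6*n
b) n^2 + 5 - 6*n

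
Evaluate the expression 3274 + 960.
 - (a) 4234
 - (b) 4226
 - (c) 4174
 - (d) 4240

3274 + 960 = 4234
a) 4234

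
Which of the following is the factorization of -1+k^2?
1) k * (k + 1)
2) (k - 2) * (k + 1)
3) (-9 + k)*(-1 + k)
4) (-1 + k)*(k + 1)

We need to factor -1+k^2.
The factored form is (-1 + k)*(k + 1).
4) (-1 + k)*(k + 1)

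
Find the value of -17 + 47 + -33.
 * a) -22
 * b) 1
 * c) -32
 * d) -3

First: -17 + 47 = 30
Then: 30 + -33 = -3
d) -3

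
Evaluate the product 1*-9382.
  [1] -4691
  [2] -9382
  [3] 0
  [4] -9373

1 * -9382 = -9382
2) -9382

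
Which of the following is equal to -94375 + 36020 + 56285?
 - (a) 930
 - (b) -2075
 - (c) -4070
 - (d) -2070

First: -94375 + 36020 = -58355
Then: -58355 + 56285 = -2070
d) -2070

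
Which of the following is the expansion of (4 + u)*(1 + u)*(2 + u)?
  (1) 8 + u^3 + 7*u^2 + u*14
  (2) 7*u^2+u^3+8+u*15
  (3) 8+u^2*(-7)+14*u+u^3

Expanding (4 + u)*(1 + u)*(2 + u):
= 8 + u^3 + 7*u^2 + u*14
1) 8 + u^3 + 7*u^2 + u*14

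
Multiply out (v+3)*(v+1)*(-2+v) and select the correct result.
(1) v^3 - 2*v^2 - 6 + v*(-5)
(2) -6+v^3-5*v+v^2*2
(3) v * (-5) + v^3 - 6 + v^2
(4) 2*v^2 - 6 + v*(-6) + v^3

Expanding (v+3)*(v+1)*(-2+v):
= -6+v^3-5*v+v^2*2
2) -6+v^3-5*v+v^2*2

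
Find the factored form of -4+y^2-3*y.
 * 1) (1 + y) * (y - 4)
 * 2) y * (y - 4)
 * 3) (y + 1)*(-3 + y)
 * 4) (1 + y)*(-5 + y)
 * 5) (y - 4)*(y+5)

We need to factor -4+y^2-3*y.
The factored form is (1 + y) * (y - 4).
1) (1 + y) * (y - 4)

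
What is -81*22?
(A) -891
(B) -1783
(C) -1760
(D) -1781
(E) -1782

-81 * 22 = -1782
E) -1782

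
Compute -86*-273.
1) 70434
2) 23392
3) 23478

-86 * -273 = 23478
3) 23478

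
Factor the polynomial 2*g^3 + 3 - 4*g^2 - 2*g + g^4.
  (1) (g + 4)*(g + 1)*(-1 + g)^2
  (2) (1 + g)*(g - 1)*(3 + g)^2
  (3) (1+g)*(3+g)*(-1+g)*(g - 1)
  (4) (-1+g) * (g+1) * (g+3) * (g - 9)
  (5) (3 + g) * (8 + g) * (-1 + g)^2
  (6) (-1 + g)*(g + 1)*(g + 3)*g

We need to factor 2*g^3 + 3 - 4*g^2 - 2*g + g^4.
The factored form is (1+g)*(3+g)*(-1+g)*(g - 1).
3) (1+g)*(3+g)*(-1+g)*(g - 1)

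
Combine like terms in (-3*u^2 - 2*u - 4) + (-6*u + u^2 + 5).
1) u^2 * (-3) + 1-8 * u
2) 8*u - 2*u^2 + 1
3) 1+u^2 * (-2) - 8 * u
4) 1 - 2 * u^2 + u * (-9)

Adding the polynomials and combining like terms:
(-3*u^2 - 2*u - 4) + (-6*u + u^2 + 5)
= 1+u^2 * (-2) - 8 * u
3) 1+u^2 * (-2) - 8 * u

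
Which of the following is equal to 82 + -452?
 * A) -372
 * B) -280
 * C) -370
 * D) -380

82 + -452 = -370
C) -370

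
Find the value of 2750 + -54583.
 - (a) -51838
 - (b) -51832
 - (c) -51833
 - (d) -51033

2750 + -54583 = -51833
c) -51833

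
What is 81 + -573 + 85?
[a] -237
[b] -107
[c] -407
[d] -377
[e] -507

First: 81 + -573 = -492
Then: -492 + 85 = -407
c) -407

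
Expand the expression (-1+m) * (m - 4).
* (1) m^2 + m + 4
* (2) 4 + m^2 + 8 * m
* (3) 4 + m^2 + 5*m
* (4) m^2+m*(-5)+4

Expanding (-1+m) * (m - 4):
= m^2+m*(-5)+4
4) m^2+m*(-5)+4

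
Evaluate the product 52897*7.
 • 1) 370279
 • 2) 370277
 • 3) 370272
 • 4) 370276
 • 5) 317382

52897 * 7 = 370279
1) 370279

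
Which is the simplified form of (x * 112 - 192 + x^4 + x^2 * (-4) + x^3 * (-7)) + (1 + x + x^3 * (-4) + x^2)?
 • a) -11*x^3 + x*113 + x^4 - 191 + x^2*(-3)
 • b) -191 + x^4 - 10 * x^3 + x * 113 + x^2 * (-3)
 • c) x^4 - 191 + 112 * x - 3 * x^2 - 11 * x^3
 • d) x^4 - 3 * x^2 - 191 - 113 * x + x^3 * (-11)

Adding the polynomials and combining like terms:
(x*112 - 192 + x^4 + x^2*(-4) + x^3*(-7)) + (1 + x + x^3*(-4) + x^2)
= -11*x^3 + x*113 + x^4 - 191 + x^2*(-3)
a) -11*x^3 + x*113 + x^4 - 191 + x^2*(-3)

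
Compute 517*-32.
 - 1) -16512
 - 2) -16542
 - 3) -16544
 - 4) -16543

517 * -32 = -16544
3) -16544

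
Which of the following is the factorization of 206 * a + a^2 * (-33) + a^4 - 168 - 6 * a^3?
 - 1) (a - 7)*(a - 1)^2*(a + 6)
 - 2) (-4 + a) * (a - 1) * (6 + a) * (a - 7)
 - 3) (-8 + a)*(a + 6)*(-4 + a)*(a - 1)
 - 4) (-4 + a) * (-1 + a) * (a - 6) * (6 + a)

We need to factor 206 * a + a^2 * (-33) + a^4 - 168 - 6 * a^3.
The factored form is (-4 + a) * (a - 1) * (6 + a) * (a - 7).
2) (-4 + a) * (a - 1) * (6 + a) * (a - 7)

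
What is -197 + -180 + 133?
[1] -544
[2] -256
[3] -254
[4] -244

First: -197 + -180 = -377
Then: -377 + 133 = -244
4) -244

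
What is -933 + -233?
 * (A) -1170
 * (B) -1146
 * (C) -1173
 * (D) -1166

-933 + -233 = -1166
D) -1166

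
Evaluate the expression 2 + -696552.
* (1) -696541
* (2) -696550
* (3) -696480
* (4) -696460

2 + -696552 = -696550
2) -696550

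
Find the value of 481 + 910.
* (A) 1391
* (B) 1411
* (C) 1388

481 + 910 = 1391
A) 1391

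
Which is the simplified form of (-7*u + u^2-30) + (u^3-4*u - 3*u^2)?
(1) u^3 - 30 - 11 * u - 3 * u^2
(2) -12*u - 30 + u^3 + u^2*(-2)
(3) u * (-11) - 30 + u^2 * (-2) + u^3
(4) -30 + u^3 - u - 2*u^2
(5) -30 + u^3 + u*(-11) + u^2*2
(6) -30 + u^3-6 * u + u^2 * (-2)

Adding the polynomials and combining like terms:
(-7*u + u^2 - 30) + (u^3 - 4*u - 3*u^2)
= u * (-11) - 30 + u^2 * (-2) + u^3
3) u * (-11) - 30 + u^2 * (-2) + u^3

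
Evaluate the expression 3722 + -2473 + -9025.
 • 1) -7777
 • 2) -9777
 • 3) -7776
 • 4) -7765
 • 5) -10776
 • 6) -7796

First: 3722 + -2473 = 1249
Then: 1249 + -9025 = -7776
3) -7776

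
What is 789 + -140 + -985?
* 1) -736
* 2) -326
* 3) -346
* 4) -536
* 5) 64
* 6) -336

First: 789 + -140 = 649
Then: 649 + -985 = -336
6) -336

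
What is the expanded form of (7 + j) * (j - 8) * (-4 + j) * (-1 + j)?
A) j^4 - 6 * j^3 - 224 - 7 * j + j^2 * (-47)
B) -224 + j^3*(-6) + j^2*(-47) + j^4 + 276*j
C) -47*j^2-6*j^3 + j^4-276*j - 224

Expanding (7 + j) * (j - 8) * (-4 + j) * (-1 + j):
= -224 + j^3*(-6) + j^2*(-47) + j^4 + 276*j
B) -224 + j^3*(-6) + j^2*(-47) + j^4 + 276*j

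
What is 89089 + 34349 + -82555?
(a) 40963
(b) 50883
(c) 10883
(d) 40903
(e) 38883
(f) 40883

First: 89089 + 34349 = 123438
Then: 123438 + -82555 = 40883
f) 40883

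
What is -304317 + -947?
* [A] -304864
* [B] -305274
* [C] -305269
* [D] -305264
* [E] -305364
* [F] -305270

-304317 + -947 = -305264
D) -305264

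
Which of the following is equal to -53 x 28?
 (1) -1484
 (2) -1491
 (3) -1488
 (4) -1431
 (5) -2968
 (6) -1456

-53 * 28 = -1484
1) -1484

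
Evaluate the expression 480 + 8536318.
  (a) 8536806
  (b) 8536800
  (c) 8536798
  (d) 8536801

480 + 8536318 = 8536798
c) 8536798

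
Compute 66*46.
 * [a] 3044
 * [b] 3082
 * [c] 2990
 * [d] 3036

66 * 46 = 3036
d) 3036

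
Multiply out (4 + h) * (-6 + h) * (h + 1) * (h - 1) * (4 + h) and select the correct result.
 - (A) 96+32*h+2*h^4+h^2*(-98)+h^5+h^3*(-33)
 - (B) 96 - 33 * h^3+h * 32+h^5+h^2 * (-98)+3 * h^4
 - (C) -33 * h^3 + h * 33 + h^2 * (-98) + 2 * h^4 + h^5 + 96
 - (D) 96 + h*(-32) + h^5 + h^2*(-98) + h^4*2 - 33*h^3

Expanding (4 + h) * (-6 + h) * (h + 1) * (h - 1) * (4 + h):
= 96+32*h+2*h^4+h^2*(-98)+h^5+h^3*(-33)
A) 96+32*h+2*h^4+h^2*(-98)+h^5+h^3*(-33)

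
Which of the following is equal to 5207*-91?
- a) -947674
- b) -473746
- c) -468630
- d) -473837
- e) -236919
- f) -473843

5207 * -91 = -473837
d) -473837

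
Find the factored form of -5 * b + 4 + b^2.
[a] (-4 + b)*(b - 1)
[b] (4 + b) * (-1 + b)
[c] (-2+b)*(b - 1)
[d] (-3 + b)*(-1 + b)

We need to factor -5 * b + 4 + b^2.
The factored form is (-4 + b)*(b - 1).
a) (-4 + b)*(b - 1)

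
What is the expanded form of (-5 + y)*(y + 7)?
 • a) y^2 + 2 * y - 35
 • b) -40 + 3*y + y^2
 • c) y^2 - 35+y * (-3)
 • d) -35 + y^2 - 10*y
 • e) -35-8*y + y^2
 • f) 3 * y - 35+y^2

Expanding (-5 + y)*(y + 7):
= y^2 + 2 * y - 35
a) y^2 + 2 * y - 35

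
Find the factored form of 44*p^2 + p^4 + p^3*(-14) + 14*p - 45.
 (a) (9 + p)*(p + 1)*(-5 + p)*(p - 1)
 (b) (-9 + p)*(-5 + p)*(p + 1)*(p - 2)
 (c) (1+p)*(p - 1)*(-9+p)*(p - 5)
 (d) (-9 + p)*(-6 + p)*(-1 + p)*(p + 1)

We need to factor 44*p^2 + p^4 + p^3*(-14) + 14*p - 45.
The factored form is (1+p)*(p - 1)*(-9+p)*(p - 5).
c) (1+p)*(p - 1)*(-9+p)*(p - 5)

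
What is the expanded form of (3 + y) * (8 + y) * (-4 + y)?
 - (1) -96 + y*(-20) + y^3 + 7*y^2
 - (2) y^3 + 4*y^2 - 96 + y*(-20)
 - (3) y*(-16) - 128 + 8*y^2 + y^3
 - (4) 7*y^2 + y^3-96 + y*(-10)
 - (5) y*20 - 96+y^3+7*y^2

Expanding (3 + y) * (8 + y) * (-4 + y):
= -96 + y*(-20) + y^3 + 7*y^2
1) -96 + y*(-20) + y^3 + 7*y^2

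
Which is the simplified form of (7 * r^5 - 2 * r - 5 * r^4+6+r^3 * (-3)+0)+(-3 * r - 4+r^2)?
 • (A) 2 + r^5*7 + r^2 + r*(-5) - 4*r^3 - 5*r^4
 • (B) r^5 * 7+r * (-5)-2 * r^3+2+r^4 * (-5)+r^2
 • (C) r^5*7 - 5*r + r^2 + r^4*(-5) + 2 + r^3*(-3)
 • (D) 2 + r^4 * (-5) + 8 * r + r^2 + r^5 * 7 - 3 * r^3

Adding the polynomials and combining like terms:
(7*r^5 - 2*r - 5*r^4 + 6 + r^3*(-3) + 0) + (-3*r - 4 + r^2)
= r^5*7 - 5*r + r^2 + r^4*(-5) + 2 + r^3*(-3)
C) r^5*7 - 5*r + r^2 + r^4*(-5) + 2 + r^3*(-3)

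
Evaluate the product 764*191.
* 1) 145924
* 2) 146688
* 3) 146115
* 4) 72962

764 * 191 = 145924
1) 145924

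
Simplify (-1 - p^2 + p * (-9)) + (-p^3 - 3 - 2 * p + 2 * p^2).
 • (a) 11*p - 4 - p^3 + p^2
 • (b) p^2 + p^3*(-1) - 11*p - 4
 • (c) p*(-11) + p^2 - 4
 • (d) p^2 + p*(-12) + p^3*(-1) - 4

Adding the polynomials and combining like terms:
(-1 - p^2 + p*(-9)) + (-p^3 - 3 - 2*p + 2*p^2)
= p^2 + p^3*(-1) - 11*p - 4
b) p^2 + p^3*(-1) - 11*p - 4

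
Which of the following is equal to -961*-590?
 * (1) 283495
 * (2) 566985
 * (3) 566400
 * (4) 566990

-961 * -590 = 566990
4) 566990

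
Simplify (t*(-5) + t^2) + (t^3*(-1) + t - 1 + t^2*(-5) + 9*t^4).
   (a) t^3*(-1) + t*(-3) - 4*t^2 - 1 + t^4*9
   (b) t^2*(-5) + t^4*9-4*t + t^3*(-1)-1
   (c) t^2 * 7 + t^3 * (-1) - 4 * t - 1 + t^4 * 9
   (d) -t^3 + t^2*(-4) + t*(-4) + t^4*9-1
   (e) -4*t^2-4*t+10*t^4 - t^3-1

Adding the polynomials and combining like terms:
(t*(-5) + t^2) + (t^3*(-1) + t - 1 + t^2*(-5) + 9*t^4)
= -t^3 + t^2*(-4) + t*(-4) + t^4*9-1
d) -t^3 + t^2*(-4) + t*(-4) + t^4*9-1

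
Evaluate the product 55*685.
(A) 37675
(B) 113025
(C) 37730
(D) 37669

55 * 685 = 37675
A) 37675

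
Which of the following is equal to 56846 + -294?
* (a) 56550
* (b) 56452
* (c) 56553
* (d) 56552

56846 + -294 = 56552
d) 56552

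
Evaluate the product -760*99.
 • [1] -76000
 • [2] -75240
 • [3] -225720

-760 * 99 = -75240
2) -75240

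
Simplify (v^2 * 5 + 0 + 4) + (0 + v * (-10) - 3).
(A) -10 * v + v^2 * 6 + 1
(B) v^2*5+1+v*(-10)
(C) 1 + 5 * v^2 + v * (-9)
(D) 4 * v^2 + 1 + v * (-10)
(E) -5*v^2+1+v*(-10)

Adding the polynomials and combining like terms:
(v^2*5 + 0 + 4) + (0 + v*(-10) - 3)
= v^2*5+1+v*(-10)
B) v^2*5+1+v*(-10)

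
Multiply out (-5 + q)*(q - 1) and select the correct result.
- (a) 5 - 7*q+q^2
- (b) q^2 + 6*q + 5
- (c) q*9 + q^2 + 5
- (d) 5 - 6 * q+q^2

Expanding (-5 + q)*(q - 1):
= 5 - 6 * q+q^2
d) 5 - 6 * q+q^2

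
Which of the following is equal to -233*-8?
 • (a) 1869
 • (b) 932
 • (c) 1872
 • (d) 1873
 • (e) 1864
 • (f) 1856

-233 * -8 = 1864
e) 1864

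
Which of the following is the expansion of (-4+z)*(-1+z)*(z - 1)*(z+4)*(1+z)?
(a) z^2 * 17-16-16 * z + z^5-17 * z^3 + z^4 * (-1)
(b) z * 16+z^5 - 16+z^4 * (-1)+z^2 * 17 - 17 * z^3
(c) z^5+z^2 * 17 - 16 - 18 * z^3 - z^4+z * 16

Expanding (-4+z)*(-1+z)*(z - 1)*(z+4)*(1+z):
= z * 16+z^5 - 16+z^4 * (-1)+z^2 * 17 - 17 * z^3
b) z * 16+z^5 - 16+z^4 * (-1)+z^2 * 17 - 17 * z^3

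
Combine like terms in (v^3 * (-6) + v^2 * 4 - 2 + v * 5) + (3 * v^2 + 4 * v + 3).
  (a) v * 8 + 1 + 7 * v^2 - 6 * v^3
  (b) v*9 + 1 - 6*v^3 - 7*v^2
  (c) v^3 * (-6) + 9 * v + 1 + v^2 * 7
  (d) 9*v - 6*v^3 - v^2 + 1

Adding the polynomials and combining like terms:
(v^3*(-6) + v^2*4 - 2 + v*5) + (3*v^2 + 4*v + 3)
= v^3 * (-6) + 9 * v + 1 + v^2 * 7
c) v^3 * (-6) + 9 * v + 1 + v^2 * 7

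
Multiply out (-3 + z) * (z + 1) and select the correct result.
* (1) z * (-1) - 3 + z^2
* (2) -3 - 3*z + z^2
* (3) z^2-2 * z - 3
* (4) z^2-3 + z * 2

Expanding (-3 + z) * (z + 1):
= z^2-2 * z - 3
3) z^2-2 * z - 3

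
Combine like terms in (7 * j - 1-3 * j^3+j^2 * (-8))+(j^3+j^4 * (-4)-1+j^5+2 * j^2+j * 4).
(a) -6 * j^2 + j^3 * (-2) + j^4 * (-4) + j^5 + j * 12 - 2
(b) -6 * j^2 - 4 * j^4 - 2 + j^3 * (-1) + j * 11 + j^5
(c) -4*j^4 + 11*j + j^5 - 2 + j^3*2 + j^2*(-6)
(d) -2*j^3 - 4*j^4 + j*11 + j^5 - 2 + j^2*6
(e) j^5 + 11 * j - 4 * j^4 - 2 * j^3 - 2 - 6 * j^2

Adding the polynomials and combining like terms:
(7*j - 1 - 3*j^3 + j^2*(-8)) + (j^3 + j^4*(-4) - 1 + j^5 + 2*j^2 + j*4)
= j^5 + 11 * j - 4 * j^4 - 2 * j^3 - 2 - 6 * j^2
e) j^5 + 11 * j - 4 * j^4 - 2 * j^3 - 2 - 6 * j^2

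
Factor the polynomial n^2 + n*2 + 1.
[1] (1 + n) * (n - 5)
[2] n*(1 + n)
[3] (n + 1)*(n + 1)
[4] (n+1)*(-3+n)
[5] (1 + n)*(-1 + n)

We need to factor n^2 + n*2 + 1.
The factored form is (n + 1)*(n + 1).
3) (n + 1)*(n + 1)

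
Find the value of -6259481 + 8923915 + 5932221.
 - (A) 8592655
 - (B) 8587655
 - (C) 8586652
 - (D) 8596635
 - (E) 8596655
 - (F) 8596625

First: -6259481 + 8923915 = 2664434
Then: 2664434 + 5932221 = 8596655
E) 8596655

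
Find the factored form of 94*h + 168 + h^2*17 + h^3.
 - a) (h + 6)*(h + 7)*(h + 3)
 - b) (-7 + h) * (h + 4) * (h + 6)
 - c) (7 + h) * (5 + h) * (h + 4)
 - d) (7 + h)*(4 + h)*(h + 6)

We need to factor 94*h + 168 + h^2*17 + h^3.
The factored form is (7 + h)*(4 + h)*(h + 6).
d) (7 + h)*(4 + h)*(h + 6)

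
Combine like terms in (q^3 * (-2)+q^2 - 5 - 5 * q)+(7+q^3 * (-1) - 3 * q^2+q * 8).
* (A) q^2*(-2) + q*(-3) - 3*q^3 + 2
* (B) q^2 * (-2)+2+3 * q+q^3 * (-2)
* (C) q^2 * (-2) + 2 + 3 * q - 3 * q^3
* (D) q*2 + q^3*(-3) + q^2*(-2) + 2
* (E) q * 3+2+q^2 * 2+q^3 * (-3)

Adding the polynomials and combining like terms:
(q^3*(-2) + q^2 - 5 - 5*q) + (7 + q^3*(-1) - 3*q^2 + q*8)
= q^2 * (-2) + 2 + 3 * q - 3 * q^3
C) q^2 * (-2) + 2 + 3 * q - 3 * q^3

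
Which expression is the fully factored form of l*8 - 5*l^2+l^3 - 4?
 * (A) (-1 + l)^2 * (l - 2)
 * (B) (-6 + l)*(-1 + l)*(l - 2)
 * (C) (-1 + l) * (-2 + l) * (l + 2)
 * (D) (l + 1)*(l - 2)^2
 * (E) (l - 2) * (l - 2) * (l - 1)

We need to factor l*8 - 5*l^2+l^3 - 4.
The factored form is (l - 2) * (l - 2) * (l - 1).
E) (l - 2) * (l - 2) * (l - 1)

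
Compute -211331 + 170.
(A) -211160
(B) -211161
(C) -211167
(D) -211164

-211331 + 170 = -211161
B) -211161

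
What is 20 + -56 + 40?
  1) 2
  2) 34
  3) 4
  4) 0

First: 20 + -56 = -36
Then: -36 + 40 = 4
3) 4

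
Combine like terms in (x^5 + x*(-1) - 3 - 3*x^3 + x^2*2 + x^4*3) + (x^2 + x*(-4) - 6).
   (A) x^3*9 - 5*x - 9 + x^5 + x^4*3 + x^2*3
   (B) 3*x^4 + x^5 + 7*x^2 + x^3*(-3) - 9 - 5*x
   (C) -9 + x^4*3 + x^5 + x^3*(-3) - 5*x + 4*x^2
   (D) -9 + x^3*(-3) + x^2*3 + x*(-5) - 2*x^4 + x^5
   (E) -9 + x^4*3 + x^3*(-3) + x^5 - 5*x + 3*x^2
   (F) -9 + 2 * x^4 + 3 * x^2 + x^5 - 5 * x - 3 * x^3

Adding the polynomials and combining like terms:
(x^5 + x*(-1) - 3 - 3*x^3 + x^2*2 + x^4*3) + (x^2 + x*(-4) - 6)
= -9 + x^4*3 + x^3*(-3) + x^5 - 5*x + 3*x^2
E) -9 + x^4*3 + x^3*(-3) + x^5 - 5*x + 3*x^2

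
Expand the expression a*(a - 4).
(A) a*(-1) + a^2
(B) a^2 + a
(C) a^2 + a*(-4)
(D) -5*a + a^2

Expanding a*(a - 4):
= a^2 + a*(-4)
C) a^2 + a*(-4)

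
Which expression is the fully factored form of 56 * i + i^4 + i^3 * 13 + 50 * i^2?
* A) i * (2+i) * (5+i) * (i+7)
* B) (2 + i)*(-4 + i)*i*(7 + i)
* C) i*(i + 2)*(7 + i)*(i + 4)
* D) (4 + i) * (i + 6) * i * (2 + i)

We need to factor 56 * i + i^4 + i^3 * 13 + 50 * i^2.
The factored form is i*(i + 2)*(7 + i)*(i + 4).
C) i*(i + 2)*(7 + i)*(i + 4)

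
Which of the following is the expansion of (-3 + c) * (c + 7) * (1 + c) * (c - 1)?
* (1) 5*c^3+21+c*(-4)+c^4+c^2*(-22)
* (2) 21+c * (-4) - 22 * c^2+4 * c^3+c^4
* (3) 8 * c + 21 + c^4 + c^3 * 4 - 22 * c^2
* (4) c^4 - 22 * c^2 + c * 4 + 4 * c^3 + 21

Expanding (-3 + c) * (c + 7) * (1 + c) * (c - 1):
= 21+c * (-4) - 22 * c^2+4 * c^3+c^4
2) 21+c * (-4) - 22 * c^2+4 * c^3+c^4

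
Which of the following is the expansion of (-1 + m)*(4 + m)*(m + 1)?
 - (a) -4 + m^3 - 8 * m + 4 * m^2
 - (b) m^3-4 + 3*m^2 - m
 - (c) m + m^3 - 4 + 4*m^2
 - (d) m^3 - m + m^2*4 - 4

Expanding (-1 + m)*(4 + m)*(m + 1):
= m^3 - m + m^2*4 - 4
d) m^3 - m + m^2*4 - 4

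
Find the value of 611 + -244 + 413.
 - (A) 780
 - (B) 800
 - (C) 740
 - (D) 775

First: 611 + -244 = 367
Then: 367 + 413 = 780
A) 780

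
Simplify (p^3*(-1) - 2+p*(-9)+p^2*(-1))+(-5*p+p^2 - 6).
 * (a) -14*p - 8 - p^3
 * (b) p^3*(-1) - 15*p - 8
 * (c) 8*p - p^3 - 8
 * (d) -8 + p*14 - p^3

Adding the polynomials and combining like terms:
(p^3*(-1) - 2 + p*(-9) + p^2*(-1)) + (-5*p + p^2 - 6)
= -14*p - 8 - p^3
a) -14*p - 8 - p^3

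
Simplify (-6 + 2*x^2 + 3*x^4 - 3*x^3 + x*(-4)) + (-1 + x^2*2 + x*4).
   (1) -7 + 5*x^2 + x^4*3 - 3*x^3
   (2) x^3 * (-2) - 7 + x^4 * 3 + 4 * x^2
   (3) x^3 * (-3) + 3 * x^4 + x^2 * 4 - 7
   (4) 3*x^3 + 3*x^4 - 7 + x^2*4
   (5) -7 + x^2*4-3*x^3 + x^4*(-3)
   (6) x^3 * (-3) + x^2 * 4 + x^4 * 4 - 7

Adding the polynomials and combining like terms:
(-6 + 2*x^2 + 3*x^4 - 3*x^3 + x*(-4)) + (-1 + x^2*2 + x*4)
= x^3 * (-3) + 3 * x^4 + x^2 * 4 - 7
3) x^3 * (-3) + 3 * x^4 + x^2 * 4 - 7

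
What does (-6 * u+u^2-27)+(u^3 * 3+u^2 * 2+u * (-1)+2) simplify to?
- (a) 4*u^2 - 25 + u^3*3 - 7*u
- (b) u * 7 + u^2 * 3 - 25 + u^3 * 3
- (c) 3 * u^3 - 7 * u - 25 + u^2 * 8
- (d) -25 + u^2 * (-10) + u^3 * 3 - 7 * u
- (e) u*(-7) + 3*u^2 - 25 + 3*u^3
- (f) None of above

Adding the polynomials and combining like terms:
(-6*u + u^2 - 27) + (u^3*3 + u^2*2 + u*(-1) + 2)
= u*(-7) + 3*u^2 - 25 + 3*u^3
e) u*(-7) + 3*u^2 - 25 + 3*u^3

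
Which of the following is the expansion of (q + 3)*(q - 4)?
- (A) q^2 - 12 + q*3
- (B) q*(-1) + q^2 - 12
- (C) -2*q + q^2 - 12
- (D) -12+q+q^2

Expanding (q + 3)*(q - 4):
= q*(-1) + q^2 - 12
B) q*(-1) + q^2 - 12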